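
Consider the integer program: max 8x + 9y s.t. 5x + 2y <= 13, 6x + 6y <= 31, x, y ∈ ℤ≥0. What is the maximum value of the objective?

45

(x,y)=(0,5): 5·0+2·5=10≤13, 6·0+6·5=30≤31, objective 45.
(x,y)=(1,4): 5·1+2·4=13≤13, 6·1+6·4=30≤31, objective 44.
No feasible integer point exceeds 45.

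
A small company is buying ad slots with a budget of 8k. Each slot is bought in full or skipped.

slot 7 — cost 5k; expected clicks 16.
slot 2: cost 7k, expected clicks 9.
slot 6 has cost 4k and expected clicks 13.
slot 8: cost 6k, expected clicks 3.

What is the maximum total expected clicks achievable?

slot 2: cost 7 ≤ 8, expected clicks 9.
slot 7: cost 5 ≤ 8, expected clicks 16.
slot 6: cost 4 ≤ 8, expected clicks 13.
Best is slot 7 with total expected clicks 16.

16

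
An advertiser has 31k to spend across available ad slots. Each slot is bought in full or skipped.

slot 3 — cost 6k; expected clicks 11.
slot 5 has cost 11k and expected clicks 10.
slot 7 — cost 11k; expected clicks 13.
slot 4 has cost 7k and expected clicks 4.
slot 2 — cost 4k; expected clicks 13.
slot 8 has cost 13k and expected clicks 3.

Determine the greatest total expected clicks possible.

slot 3 + slot 7 + slot 4 + slot 2: cost 6 + 11 + 7 + 4 = 28 ≤ 31, expected clicks 11 + 13 + 4 + 13 = 41.
slot 3 + slot 7 + slot 2: cost 6 + 11 + 4 = 21 ≤ 31, expected clicks 11 + 13 + 13 = 37.
slot 3 + slot 5 + slot 4 + slot 2: cost 6 + 11 + 7 + 4 = 28 ≤ 31, expected clicks 11 + 10 + 4 + 13 = 38.
Best is slot 3, slot 7, slot 4, and slot 2 with total expected clicks 41.

41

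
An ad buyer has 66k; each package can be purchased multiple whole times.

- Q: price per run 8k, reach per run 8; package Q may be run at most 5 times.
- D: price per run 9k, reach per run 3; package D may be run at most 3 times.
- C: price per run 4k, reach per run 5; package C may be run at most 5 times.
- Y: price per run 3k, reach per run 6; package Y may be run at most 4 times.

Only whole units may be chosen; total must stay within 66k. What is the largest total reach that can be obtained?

81

This is a bounded integer knapsack.
4×Q, 5×C, and 4×Y: price 64 ≤ 66, reach 4·8 + 5·5 + 4·6 = 81.
5×Q, 3×C, and 4×Y: price 64 ≤ 66, reach 5·8 + 3·5 + 4·6 = 79.
Best is 81.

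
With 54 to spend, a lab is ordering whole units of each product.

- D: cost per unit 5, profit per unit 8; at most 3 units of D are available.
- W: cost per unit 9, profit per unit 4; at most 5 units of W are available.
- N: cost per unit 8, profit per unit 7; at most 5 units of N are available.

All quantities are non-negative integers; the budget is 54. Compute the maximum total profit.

3×D and 4×N: cost 47 ≤ 54, profit 3·8 + 4·7 = 52.
2×D and 5×N: cost 50 ≤ 54, profit 2·8 + 5·7 = 51.
Best is 52.

52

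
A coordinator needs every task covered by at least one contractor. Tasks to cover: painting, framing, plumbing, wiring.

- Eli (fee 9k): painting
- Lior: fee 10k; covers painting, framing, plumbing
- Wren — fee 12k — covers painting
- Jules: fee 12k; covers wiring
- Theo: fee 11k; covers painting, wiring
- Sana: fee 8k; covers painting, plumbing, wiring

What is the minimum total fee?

18

This is a weighted set-cover instance.
Choose Lior and Sana: together they cover painting, framing, plumbing, wiring — every task.
Total fee: 10 + 8 = 18.
No cover costs less than 18.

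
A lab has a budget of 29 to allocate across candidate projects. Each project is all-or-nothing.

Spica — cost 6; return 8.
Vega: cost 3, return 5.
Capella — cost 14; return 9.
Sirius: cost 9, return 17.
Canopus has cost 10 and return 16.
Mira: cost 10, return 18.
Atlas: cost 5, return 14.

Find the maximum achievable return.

54

Treat it as a binary knapsack problem.
Vega + Canopus + Mira + Atlas: cost 3 + 10 + 10 + 5 = 28 ≤ 29, return 5 + 16 + 18 + 14 = 53.
Vega + Sirius + Mira + Atlas: cost 3 + 9 + 10 + 5 = 27 ≤ 29, return 5 + 17 + 18 + 14 = 54.
Best is Vega, Sirius, Mira, and Atlas with total return 54.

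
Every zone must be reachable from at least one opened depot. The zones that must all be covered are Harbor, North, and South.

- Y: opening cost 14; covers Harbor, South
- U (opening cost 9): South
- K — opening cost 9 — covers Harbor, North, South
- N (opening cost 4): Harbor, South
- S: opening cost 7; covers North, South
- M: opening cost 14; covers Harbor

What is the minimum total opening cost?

The greedy cost-per-new-zone heuristic would pick N and S for 11, but a cheaper cover exists.
K alone covers Harbor, North, South — every zone.
Total opening cost: 9.
No cover costs less than 9.

9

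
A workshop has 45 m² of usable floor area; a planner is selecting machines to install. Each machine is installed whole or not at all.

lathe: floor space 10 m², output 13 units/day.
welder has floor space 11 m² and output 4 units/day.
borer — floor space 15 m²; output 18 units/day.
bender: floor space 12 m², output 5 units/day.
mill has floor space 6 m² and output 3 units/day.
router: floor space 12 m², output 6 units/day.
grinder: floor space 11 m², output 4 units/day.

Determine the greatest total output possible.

40

lathe + borer + bender + mill: floor space 10 + 15 + 12 + 6 = 43 ≤ 45, output 13 + 18 + 5 + 3 = 39.
lathe + borer + mill + router: floor space 10 + 15 + 6 + 12 = 43 ≤ 45, output 13 + 18 + 3 + 6 = 40.
Best is lathe, borer, mill, and router with total output 40.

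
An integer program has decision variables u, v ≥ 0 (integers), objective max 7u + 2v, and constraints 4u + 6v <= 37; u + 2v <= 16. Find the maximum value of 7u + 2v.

63

The continuous relaxation peaks at (9.25, 0) with value 64.75; rounding to a feasible lattice point costs some objective.
(u,v)=(9,0): 4·9+6·0=36≤37, 1·9+2·0=9≤16, objective 63.
(u,v)=(8,0): 4·8+6·0=32≤37, 1·8+2·0=8≤16, objective 56.
The best lattice point is (9,0), giving 63.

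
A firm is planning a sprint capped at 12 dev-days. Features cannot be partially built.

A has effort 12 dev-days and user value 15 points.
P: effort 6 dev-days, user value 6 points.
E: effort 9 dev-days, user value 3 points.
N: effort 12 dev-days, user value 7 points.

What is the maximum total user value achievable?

N: effort 12 ≤ 12, user value 7.
A: effort 12 ≤ 12, user value 15.
Best is A with total user value 15.

15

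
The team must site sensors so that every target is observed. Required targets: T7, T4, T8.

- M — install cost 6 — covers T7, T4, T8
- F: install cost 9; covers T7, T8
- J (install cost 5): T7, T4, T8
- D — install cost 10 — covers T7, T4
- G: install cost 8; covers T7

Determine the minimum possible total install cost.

J alone covers T7, T4, T8 — every target.
Total install cost: 5.
No cover costs less than 5.

5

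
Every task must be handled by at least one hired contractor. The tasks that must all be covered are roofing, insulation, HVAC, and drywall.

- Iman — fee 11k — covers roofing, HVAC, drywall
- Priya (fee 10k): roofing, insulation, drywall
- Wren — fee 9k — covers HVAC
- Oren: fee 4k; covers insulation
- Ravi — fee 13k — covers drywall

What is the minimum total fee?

15

The greedy cost-per-new-task heuristic would pick Priya and Wren for 19, but a cheaper cover exists.
Choose Iman and Oren: together they cover roofing, insulation, HVAC, drywall — every task.
Total fee: 11 + 4 = 15.
No cover costs less than 15.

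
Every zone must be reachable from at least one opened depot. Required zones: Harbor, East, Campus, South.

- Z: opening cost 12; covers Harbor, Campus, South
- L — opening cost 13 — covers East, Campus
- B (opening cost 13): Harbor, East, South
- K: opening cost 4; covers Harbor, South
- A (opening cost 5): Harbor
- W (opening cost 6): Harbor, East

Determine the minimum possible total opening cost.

The greedy cost-per-new-zone heuristic would pick K, W, and Z for 22, but a cheaper cover exists.
Choose L and K: together they cover Harbor, East, Campus, South — every zone.
Total opening cost: 13 + 4 = 17.
No cover costs less than 17.

17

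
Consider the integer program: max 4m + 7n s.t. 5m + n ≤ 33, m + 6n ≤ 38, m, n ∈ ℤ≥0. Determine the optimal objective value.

55

Relaxing integrality, the LP optimum is 59.97 at (m,n) = (5.52, 5.41), which is not an integer point.
(m,n)=(5,5) is feasible, giving 55.
(m,n)=(4,5) is feasible, giving 51.
Maximum is 55 at (m,n)=(5,5).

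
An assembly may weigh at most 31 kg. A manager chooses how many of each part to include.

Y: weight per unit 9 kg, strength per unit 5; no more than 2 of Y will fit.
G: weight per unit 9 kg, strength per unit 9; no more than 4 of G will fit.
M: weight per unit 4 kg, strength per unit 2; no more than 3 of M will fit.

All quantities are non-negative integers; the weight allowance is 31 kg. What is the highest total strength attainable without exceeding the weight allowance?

This is a bounded integer knapsack.
3×G: weight 27 ≤ 31, strength 3·9 = 27.
3×G and 1×M: weight 31 ≤ 31, strength 3·9 + 1·2 = 29.
Best is 29.

29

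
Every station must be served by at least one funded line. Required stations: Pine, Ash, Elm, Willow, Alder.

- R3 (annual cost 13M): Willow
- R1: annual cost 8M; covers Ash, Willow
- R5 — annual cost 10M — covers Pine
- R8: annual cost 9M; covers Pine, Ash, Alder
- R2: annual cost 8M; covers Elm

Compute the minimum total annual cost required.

25

Choose R1, R8, and R2: together they cover Pine, Ash, Elm, Willow, Alder — every station.
Total annual cost: 8 + 9 + 8 = 25.
No cover costs less than 25.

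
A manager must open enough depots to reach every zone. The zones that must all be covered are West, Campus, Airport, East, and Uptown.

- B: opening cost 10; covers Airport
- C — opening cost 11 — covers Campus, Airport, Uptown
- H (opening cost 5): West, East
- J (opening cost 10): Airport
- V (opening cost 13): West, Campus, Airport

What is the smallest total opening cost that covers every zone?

This is an integer covering problem.
Choose C and H: together they cover West, Campus, Airport, East, Uptown — every zone.
Total opening cost: 11 + 5 = 16.
No cover costs less than 16.

16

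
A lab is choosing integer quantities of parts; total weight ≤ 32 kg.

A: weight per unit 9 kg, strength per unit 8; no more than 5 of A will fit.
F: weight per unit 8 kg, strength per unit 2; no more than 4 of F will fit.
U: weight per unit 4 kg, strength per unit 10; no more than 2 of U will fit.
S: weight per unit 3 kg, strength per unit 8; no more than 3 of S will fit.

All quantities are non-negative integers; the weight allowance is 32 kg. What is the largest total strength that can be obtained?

52

S has the best ratio (8/3); taking only S gives at most 3×8 = 24 (stopped by the supply cap of 3).
Mixing does better — 1×A, 2×U, and 3×S: weight 26 ≤ 32, strength 1·8 + 2·10 + 3·8 = 52.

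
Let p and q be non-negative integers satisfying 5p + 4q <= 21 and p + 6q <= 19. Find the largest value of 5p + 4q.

20

Relaxing integrality, the LP optimum is 21.00 at (p,q) = (4.2, 0), which is not an integer point.
(p,q)=(4,0): 5·4+4·0=20≤21, 1·4+6·0=4≤19, objective 20.
(p,q)=(3,1): 5·3+4·1=19≤21, 1·3+6·1=9≤19, objective 19.
Maximum is 20 at (p,q)=(4,0).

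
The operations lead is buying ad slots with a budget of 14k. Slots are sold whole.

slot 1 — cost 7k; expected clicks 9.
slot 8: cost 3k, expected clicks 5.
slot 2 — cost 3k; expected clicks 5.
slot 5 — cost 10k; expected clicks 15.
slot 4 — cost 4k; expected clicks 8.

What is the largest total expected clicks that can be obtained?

This is an integer program with binary decision variables.
Take slot 5 and slot 4: cost 10 + 4 = 14 ≤ 14, expected clicks 15 + 8 = 23.
No other feasible combination does better.

23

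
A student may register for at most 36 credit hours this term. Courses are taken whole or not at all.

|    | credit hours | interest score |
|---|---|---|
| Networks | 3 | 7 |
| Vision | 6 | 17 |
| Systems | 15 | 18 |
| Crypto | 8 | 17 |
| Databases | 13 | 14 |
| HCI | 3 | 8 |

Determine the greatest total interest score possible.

67

Vision + Systems + Crypto + HCI: credit hours 6 + 15 + 8 + 3 = 32 ≤ 36, interest score 17 + 18 + 17 + 8 = 60.
Networks + Vision + Systems + Crypto + HCI: credit hours 3 + 6 + 15 + 8 + 3 = 35 ≤ 36, interest score 7 + 17 + 18 + 17 + 8 = 67.
Networks + Vision + Crypto + Databases + HCI: credit hours 3 + 6 + 8 + 13 + 3 = 33 ≤ 36, interest score 7 + 17 + 17 + 14 + 8 = 63.
Best is Networks, Vision, Systems, Crypto, and HCI with total interest score 67.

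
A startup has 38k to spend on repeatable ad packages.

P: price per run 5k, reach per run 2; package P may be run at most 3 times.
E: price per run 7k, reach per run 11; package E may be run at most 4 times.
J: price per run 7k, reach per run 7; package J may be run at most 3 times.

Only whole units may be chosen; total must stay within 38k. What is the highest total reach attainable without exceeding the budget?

This is a bounded integer knapsack.
E has the best ratio (11/7); taking only E gives at most 4×11 = 44 (stopped by the supply cap of 4).
Mixing does better — 4×E and 1×J: price 35 ≤ 38, reach 4·11 + 1·7 = 51.

51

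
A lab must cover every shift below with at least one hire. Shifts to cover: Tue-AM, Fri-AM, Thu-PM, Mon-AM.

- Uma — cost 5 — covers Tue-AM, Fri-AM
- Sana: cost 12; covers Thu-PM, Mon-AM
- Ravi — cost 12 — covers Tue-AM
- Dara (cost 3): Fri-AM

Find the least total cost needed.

17

Choose Uma and Sana: together they cover Tue-AM, Fri-AM, Thu-PM, Mon-AM — every shift.
Total cost: 5 + 12 = 17.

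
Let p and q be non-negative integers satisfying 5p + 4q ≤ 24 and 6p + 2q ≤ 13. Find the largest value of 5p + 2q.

(p,q)=(0,6): 5·0+4·6=24≤24, 6·0+2·6=12≤13, objective 12.
(p,q)=(0,5): 5·0+4·5=20≤24, 6·0+2·5=10≤13, objective 10.
The best lattice point is (0,6), giving 12.

12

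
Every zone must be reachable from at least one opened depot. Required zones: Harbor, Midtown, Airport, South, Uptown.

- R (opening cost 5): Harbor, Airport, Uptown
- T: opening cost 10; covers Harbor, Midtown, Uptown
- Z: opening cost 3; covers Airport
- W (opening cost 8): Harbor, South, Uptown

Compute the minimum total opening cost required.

21

Choose T, Z, and W: together they cover Harbor, Midtown, Airport, South, Uptown — every zone.
Total opening cost: 10 + 3 + 8 = 21.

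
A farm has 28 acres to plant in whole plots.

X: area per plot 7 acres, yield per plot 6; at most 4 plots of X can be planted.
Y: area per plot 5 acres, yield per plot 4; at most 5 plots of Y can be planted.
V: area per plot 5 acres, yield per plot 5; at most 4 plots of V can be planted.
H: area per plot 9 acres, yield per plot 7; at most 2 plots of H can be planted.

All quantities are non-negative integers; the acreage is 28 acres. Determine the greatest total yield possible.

1×X and 4×V: area 27 ≤ 28, yield 1·6 + 4·5 = 26.
1×X, 1×Y, and 3×V: area 27 ≤ 28, yield 1·6 + 1·4 + 3·5 = 25.
Best is 26.

26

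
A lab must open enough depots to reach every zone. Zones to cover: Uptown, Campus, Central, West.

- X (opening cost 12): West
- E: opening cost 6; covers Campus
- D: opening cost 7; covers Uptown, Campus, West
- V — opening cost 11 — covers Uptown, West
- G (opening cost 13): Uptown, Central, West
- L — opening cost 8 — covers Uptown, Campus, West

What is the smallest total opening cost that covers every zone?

19

This is an integer covering problem.
The greedy cost-per-new-zone heuristic would pick D and G for 20, but a cheaper cover exists.
Choose E and G: together they cover Uptown, Campus, Central, West — every zone.
Total opening cost: 6 + 13 = 19.
No cover costs less than 19.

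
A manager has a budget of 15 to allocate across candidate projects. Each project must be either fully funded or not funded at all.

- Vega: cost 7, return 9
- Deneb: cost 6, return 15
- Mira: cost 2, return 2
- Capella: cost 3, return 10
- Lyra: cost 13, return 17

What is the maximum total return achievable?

Take Deneb, Mira, and Capella: cost 6 + 2 + 3 = 11 ≤ 15, return 15 + 2 + 10 = 27.
No other feasible combination does better.

27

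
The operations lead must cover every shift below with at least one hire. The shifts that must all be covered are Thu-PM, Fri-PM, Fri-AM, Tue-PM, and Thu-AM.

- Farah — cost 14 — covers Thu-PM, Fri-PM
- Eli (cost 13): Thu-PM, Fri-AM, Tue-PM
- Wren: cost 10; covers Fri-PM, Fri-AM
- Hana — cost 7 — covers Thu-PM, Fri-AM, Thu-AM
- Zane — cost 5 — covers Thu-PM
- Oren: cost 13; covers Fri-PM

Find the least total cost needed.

30

This is a weighted set-cover instance.
Choose Eli, Wren, and Hana: together they cover Thu-PM, Fri-PM, Fri-AM, Tue-PM, Thu-AM — every shift.
Total cost: 13 + 10 + 7 = 30.
No cover costs less than 30.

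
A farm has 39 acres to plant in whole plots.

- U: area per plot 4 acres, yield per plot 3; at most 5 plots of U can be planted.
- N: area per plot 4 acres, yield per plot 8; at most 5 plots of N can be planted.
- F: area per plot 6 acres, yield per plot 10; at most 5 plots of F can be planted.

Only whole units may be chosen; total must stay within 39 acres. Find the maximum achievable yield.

2×N and 5×F: area 38 ≤ 39, yield 2·8 + 5·10 = 66.
5×N and 3×F: area 38 ≤ 39, yield 5·8 + 3·10 = 70.
Best is 70.

70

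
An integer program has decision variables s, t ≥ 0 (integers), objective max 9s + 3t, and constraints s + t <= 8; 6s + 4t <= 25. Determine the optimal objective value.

Relaxing integrality, the LP optimum is 37.50 at (s,t) = (4.17, 0), which is not an integer point.
(s,t)=(4,0): 1·4+1·0=4≤8, 6·4+4·0=24≤25, objective 36.
(s,t)=(3,1): 1·3+1·1=4≤8, 6·3+4·1=22≤25, objective 30.
(s,t)=(3,0): 1·3+1·0=3≤8, 6·3+4·0=18≤25, objective 27.
The best lattice point is (4,0), giving 36.

36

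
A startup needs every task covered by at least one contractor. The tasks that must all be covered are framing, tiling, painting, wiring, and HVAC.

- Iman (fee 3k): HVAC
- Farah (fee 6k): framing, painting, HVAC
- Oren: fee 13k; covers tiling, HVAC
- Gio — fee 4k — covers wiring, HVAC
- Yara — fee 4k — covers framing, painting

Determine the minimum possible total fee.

21

Choose Oren, Gio, and Yara: together they cover framing, tiling, painting, wiring, HVAC — every task.
Total fee: 13 + 4 + 4 = 21.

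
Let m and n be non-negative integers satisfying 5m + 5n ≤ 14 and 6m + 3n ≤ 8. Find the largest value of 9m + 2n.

9

The continuous relaxation peaks at (1.33, 0) with value 12.00; rounding to a feasible lattice point costs some objective.
(m,n)=(1,0): 5·1+5·0=5≤14, 6·1+3·0=6≤8, objective 9.
(m,n)=(0,1): 5·0+5·1=5≤14, 6·0+3·1=3≤8, objective 2.
(m,n)=(0,0): 5·0+5·0=0≤14, 6·0+3·0=0≤8, objective 0.
No feasible integer point exceeds 9.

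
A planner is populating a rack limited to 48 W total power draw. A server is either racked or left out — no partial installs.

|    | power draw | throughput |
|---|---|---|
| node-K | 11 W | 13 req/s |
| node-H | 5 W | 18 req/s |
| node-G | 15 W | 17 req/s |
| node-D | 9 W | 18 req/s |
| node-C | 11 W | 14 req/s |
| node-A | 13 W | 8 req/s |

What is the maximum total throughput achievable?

67

This is a 0-1 knapsack instance.
Allowing fractional choices, the relaxed optimum would be about 76.6, but servers are indivisible.
node-K + node-H + node-G + node-D: power draw 11 + 5 + 15 + 9 = 40 ≤ 48, throughput 13 + 18 + 17 + 18 = 66.
node-K + node-H + node-D + node-C: power draw 11 + 5 + 9 + 11 = 36 ≤ 48, throughput 13 + 18 + 18 + 14 = 63.
node-H + node-G + node-D + node-C: power draw 5 + 15 + 9 + 11 = 40 ≤ 48, throughput 18 + 17 + 18 + 14 = 67.
Best is node-H, node-G, node-D, and node-C with total throughput 67.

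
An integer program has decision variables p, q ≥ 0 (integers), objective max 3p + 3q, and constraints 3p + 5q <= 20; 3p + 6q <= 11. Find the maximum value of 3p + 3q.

Relaxing integrality, the LP optimum is 11.00 at (p,q) = (3.67, 0), which is not an integer point.
(p,q)=(3,0): 3·3+5·0=9≤20, 3·3+6·0=9≤11, objective 9.
(p,q)=(2,0): 3·2+5·0=6≤20, 3·2+6·0=6≤11, objective 6.
The best lattice point is (3,0), giving 9.

9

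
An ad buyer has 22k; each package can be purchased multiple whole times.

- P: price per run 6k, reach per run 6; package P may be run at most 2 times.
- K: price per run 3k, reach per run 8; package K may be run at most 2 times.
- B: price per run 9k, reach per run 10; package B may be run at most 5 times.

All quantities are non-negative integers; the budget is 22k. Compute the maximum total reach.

Take 1×P, 2×K, and 1×B: price 21 ≤ 22, reach 1·6 + 2·8 + 1·10 = 32.
K has the best ratio (8/3) and is taken to its limit of 2; remaining capacity is filled optimally with the others.

32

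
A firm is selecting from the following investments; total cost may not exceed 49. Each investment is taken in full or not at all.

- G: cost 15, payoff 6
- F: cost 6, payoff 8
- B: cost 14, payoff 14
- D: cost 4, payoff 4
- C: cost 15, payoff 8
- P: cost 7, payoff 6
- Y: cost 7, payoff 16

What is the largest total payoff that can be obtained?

52

This is a 0-1 knapsack instance.
F + B + C + P + Y: cost 6 + 14 + 15 + 7 + 7 = 49 ≤ 49, payoff 8 + 14 + 8 + 6 + 16 = 52.
F + B + D + C + Y: cost 6 + 14 + 4 + 15 + 7 = 46 ≤ 49, payoff 8 + 14 + 4 + 8 + 16 = 50.
G + F + B + P + Y: cost 15 + 6 + 14 + 7 + 7 = 49 ≤ 49, payoff 6 + 8 + 14 + 6 + 16 = 50.
Best is F, B, C, P, and Y with total payoff 52.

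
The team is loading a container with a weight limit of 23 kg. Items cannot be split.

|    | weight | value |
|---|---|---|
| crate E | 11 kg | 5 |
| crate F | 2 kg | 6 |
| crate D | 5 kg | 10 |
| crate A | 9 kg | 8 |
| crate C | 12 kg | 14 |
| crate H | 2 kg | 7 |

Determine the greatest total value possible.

Take crate F, crate D, crate C, and crate H: weight 2 + 5 + 12 + 2 = 21 ≤ 23, value 6 + 10 + 14 + 7 = 37.
No other feasible combination does better.

37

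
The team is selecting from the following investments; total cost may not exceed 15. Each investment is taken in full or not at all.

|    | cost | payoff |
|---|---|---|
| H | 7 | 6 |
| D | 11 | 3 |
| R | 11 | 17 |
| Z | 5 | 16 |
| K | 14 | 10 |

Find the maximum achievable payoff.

22

R: cost 11 ≤ 15, payoff 17.
H + Z: cost 7 + 5 = 12 ≤ 15, payoff 6 + 16 = 22.
Z: cost 5 ≤ 15, payoff 16.
Best is H and Z with total payoff 22.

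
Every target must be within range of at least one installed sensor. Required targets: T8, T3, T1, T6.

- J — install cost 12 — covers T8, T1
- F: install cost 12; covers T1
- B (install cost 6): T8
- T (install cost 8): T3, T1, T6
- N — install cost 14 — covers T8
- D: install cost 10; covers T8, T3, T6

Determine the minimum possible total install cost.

14

Choose B and T: together they cover T8, T3, T1, T6 — every target.
Total install cost: 6 + 8 = 14.
No cover costs less than 14.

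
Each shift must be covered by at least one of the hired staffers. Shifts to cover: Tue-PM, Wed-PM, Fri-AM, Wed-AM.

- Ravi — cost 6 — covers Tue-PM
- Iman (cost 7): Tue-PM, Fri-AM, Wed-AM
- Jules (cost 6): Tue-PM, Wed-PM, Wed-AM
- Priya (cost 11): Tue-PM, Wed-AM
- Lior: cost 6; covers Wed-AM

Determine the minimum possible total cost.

13

Choose Iman and Jules: together they cover Tue-PM, Wed-PM, Fri-AM, Wed-AM — every shift.
Total cost: 7 + 6 = 13.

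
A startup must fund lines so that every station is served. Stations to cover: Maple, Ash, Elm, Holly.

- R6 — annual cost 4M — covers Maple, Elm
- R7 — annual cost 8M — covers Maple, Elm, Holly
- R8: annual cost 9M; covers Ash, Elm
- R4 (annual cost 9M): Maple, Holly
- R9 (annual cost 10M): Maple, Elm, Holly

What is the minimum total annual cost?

The greedy cost-per-new-station heuristic would pick R6, R7, and R8 for 21, but a cheaper cover exists.
Choose R7 and R8: together they cover Maple, Ash, Elm, Holly — every station.
Total annual cost: 8 + 9 = 17.
No cover costs less than 17.

17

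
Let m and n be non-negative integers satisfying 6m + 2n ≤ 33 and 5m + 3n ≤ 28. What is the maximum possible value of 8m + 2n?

42

Relaxing integrality, the LP optimum is 44.00 at (m,n) = (5.5, 0), which is not an integer point.
(m,n)=(5,1): 6·5+2·1=32≤33, 5·5+3·1=28≤28, objective 42.
(m,n)=(5,0): 6·5+2·0=30≤33, 5·5+3·0=25≤28, objective 40.
No feasible integer point exceeds 42.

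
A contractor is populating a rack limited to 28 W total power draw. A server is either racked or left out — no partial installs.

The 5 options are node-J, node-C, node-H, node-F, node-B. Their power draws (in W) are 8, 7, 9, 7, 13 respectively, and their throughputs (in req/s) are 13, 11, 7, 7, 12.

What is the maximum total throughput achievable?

36

node-J + node-F + node-B: power draw 8 + 7 + 13 = 28 ≤ 28, throughput 13 + 7 + 12 = 32.
node-J + node-C + node-B: power draw 8 + 7 + 13 = 28 ≤ 28, throughput 13 + 11 + 12 = 36.
node-J + node-C + node-F: power draw 8 + 7 + 7 = 22 ≤ 28, throughput 13 + 11 + 7 = 31.
Best is node-J, node-C, and node-B with total throughput 36.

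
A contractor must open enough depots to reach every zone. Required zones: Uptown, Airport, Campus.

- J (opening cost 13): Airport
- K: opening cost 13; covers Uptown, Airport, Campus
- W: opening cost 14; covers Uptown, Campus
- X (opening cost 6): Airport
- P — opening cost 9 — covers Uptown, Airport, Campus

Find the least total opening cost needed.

This is a weighted set-cover instance.
P alone covers Uptown, Airport, Campus — every zone.
Total opening cost: 9.
No cover costs less than 9.

9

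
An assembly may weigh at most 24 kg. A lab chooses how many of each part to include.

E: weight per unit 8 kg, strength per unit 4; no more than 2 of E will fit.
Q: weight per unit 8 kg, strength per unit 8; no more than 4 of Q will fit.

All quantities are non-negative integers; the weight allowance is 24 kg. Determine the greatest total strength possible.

3×Q: weight 24 ≤ 24, strength 3·8 = 24.
1×E and 2×Q: weight 24 ≤ 24, strength 1·4 + 2·8 = 20.
Best is 24.

24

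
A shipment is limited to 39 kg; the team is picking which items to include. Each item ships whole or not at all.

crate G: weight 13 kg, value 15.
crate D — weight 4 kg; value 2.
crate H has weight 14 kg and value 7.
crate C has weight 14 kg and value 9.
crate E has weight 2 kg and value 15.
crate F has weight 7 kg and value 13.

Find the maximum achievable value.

This is a 0-1 knapsack instance.
Take crate G, crate C, crate E, and crate F: weight 13 + 14 + 2 + 7 = 36 ≤ 39, value 15 + 9 + 15 + 13 = 52.
No other feasible combination does better.

52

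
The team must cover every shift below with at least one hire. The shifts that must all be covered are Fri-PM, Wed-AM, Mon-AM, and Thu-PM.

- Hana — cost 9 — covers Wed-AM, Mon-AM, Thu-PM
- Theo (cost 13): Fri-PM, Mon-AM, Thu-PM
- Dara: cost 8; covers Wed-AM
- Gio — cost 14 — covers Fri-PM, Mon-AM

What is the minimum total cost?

21

The greedy cost-per-new-shift heuristic would pick Hana and Theo for 22, but a cheaper cover exists.
Choose Theo and Dara: together they cover Fri-PM, Wed-AM, Mon-AM, Thu-PM — every shift.
Total cost: 13 + 8 = 21.
No cover costs less than 21.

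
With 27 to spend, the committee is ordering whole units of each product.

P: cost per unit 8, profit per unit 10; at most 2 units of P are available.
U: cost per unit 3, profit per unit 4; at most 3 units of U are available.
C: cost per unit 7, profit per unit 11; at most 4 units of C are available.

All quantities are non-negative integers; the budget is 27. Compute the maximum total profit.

This is a bounded integer knapsack.
Take 2×U and 3×C: cost 27 ≤ 27, profit 2·4 + 3·11 = 41.
No other integer combination yields more.

41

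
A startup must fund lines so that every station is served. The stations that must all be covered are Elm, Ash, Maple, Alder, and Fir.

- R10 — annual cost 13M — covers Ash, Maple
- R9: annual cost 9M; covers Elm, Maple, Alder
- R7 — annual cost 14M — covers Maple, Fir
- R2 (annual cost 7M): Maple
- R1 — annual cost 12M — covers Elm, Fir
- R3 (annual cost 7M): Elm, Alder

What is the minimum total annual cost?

32

The greedy cost-per-new-station heuristic would pick R9, R1, and R10 for 34, but a cheaper cover exists.
Choose R10, R1, and R3: together they cover Elm, Ash, Maple, Alder, Fir — every station.
Total annual cost: 13 + 12 + 7 = 32.
No cover costs less than 32.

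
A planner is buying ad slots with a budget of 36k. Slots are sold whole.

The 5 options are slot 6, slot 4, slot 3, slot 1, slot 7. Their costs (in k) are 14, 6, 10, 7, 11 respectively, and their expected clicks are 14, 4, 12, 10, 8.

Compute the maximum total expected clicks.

This is a 0-1 knapsack instance.
Take slot 6, slot 3, and slot 1: cost 14 + 10 + 7 = 31 ≤ 36, expected clicks 14 + 12 + 10 = 36.
No other feasible combination does better.

36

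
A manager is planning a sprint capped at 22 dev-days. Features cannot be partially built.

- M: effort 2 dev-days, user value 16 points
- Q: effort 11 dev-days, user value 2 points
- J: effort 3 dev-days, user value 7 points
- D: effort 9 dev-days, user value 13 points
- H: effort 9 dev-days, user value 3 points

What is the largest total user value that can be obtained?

This is a 0-1 knapsack instance.
Allowing fractional choices, the relaxed optimum would be about 38.7, but features are indivisible.
M + Q + D: effort 2 + 11 + 9 = 22 ≤ 22, user value 16 + 2 + 13 = 31.
M + D + H: effort 2 + 9 + 9 = 20 ≤ 22, user value 16 + 13 + 3 = 32.
M + J + D: effort 2 + 3 + 9 = 14 ≤ 22, user value 16 + 7 + 13 = 36.
Best is M, J, and D with total user value 36.

36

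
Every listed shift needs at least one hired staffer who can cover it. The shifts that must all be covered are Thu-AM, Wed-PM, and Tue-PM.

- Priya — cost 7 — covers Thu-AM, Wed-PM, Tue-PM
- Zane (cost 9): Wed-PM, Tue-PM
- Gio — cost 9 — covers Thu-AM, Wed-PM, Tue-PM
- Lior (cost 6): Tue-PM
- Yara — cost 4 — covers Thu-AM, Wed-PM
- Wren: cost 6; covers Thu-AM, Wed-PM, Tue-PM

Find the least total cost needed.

The greedy cost-per-new-shift heuristic would pick Yara and Lior for 10, but a cheaper cover exists.
Wren alone covers Thu-AM, Wed-PM, Tue-PM — every shift.
Total cost: 6.
No cover costs less than 6.

6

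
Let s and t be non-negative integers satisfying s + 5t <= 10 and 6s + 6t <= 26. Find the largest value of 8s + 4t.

32

(s,t)=(4,0) is feasible, giving 32.
(s,t)=(3,1) is feasible, giving 28.
(s,t)=(3,0) is feasible, giving 24.
The best lattice point is (4,0), giving 32.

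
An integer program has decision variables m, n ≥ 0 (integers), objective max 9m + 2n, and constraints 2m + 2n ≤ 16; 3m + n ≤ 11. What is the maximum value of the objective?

31

(m,n)=(3,2): 2·3+2·2=10≤16, 3·3+1·2=11≤11, objective 31.
(m,n)=(3,1): 2·3+2·1=8≤16, 3·3+1·1=10≤11, objective 29.
(m,n)=(3,0): 2·3+2·0=6≤16, 3·3+1·0=9≤11, objective 27.
No feasible integer point exceeds 31.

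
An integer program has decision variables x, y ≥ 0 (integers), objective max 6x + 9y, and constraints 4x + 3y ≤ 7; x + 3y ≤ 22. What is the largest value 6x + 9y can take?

18

The continuous relaxation peaks at (0, 2.33) with value 21.00; rounding to a feasible lattice point costs some objective.
(x,y)=(0,2): 4·0+3·2=6≤7, 1·0+3·2=6≤22, objective 18.
(x,y)=(1,1): 4·1+3·1=7≤7, 1·1+3·1=4≤22, objective 15.
(x,y)=(0,1): 4·0+3·1=3≤7, 1·0+3·1=3≤22, objective 9.
No feasible integer point exceeds 18.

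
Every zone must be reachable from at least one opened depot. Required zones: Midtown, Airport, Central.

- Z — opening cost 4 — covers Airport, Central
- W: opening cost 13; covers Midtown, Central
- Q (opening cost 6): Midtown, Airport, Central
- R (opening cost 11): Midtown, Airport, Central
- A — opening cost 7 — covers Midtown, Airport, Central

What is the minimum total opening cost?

Q alone covers Midtown, Airport, Central — every zone.
Total opening cost: 6.

6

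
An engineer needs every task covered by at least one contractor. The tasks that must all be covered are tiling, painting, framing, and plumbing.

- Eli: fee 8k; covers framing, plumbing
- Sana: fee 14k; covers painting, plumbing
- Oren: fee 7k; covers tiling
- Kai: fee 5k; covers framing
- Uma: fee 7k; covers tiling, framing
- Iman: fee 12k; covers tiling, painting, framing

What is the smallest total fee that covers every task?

20

The greedy cost-per-new-task heuristic would pick Uma and Sana for 21, but a cheaper cover exists.
Choose Eli and Iman: together they cover tiling, painting, framing, plumbing — every task.
Total fee: 8 + 12 = 20.
No cover costs less than 20.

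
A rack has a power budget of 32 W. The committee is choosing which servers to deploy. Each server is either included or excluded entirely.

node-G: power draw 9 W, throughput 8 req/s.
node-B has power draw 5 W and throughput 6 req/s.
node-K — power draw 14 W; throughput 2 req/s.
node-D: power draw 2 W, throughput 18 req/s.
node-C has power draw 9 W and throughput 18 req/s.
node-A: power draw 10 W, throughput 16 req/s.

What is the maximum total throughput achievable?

60

node-D + node-C + node-A: power draw 2 + 9 + 10 = 21 ≤ 32, throughput 18 + 18 + 16 = 52.
node-G + node-D + node-C + node-A: power draw 9 + 2 + 9 + 10 = 30 ≤ 32, throughput 8 + 18 + 18 + 16 = 60.
node-B + node-D + node-C + node-A: power draw 5 + 2 + 9 + 10 = 26 ≤ 32, throughput 6 + 18 + 18 + 16 = 58.
Best is node-G, node-D, node-C, and node-A with total throughput 60.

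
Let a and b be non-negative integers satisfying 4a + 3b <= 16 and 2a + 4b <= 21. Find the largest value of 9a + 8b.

41

(a,b)=(1,4): 4·1+3·4=16≤16, 2·1+4·4=18≤21, objective 41.
(a,b)=(0,5): 4·0+3·5=15≤16, 2·0+4·5=20≤21, objective 40.
Maximum is 41 at (a,b)=(1,4).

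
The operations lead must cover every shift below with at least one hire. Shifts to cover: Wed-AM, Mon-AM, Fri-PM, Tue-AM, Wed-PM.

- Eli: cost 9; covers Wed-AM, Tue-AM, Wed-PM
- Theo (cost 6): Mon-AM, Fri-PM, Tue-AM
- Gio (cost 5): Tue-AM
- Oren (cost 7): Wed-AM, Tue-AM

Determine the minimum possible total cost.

15

Choose Eli and Theo: together they cover Wed-AM, Mon-AM, Fri-PM, Tue-AM, Wed-PM — every shift.
Total cost: 9 + 6 = 15.
No cover costs less than 15.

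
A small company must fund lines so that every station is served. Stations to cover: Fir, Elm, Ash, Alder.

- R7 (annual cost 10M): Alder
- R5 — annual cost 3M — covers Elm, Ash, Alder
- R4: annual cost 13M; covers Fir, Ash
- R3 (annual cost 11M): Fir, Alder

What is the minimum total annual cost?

Choose R5 and R3: together they cover Fir, Elm, Ash, Alder — every station.
Total annual cost: 3 + 11 = 14.
No cover costs less than 14.

14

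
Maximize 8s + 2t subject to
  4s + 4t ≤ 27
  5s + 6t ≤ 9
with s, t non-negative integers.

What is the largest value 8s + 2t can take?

The continuous relaxation peaks at (1.8, 0) with value 14.40; rounding to a feasible lattice point costs some objective.
(s,t)=(1,0) is feasible, giving 8.
(s,t)=(0,1) is feasible, giving 2.
(s,t)=(0,0) is feasible, giving 0.
The best lattice point is (1,0), giving 8.

8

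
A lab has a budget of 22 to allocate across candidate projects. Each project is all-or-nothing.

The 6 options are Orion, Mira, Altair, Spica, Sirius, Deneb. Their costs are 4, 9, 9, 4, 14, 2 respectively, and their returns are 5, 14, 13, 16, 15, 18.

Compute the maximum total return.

53

Orion + Mira + Spica + Deneb: cost 4 + 9 + 4 + 2 = 19 ≤ 22, return 5 + 14 + 16 + 18 = 53.
Orion + Altair + Spica + Deneb: cost 4 + 9 + 4 + 2 = 19 ≤ 22, return 5 + 13 + 16 + 18 = 52.
Best is Orion, Mira, Spica, and Deneb with total return 53.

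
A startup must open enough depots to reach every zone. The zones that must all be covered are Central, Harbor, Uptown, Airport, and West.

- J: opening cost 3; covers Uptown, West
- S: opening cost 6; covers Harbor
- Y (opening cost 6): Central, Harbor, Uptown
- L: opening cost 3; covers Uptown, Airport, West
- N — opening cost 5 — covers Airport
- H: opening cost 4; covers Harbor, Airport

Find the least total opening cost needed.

Choose Y and L: together they cover Central, Harbor, Uptown, Airport, West — every zone.
Total opening cost: 6 + 3 = 9.
No cover costs less than 9.

9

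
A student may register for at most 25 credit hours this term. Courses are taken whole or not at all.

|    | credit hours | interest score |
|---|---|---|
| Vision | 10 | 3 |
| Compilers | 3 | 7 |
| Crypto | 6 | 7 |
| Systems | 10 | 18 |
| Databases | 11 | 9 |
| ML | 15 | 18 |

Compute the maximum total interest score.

Take Systems and ML: credit hours 10 + 15 = 25 ≤ 25, interest score 18 + 18 = 36.
No other feasible combination does better.

36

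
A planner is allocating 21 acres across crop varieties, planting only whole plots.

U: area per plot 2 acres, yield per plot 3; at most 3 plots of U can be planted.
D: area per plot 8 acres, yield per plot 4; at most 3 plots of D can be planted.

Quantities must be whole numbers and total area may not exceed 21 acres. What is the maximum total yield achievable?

14

2×U and 2×D: area 20 ≤ 21, yield 2·3 + 2·4 = 14.
3×U and 1×D: area 14 ≤ 21, yield 3·3 + 1·4 = 13.
Best is 14.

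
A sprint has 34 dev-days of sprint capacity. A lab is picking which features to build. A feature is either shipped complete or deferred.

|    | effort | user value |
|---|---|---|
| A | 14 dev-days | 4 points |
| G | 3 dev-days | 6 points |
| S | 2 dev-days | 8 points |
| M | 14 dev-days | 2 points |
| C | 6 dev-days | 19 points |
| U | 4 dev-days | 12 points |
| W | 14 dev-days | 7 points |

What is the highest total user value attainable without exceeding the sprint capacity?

52

Allowing fractional choices, the relaxed optimum would be about 53.4, but features are indivisible.
A + G + S + C + U: effort 14 + 3 + 2 + 6 + 4 = 29 ≤ 34, user value 4 + 6 + 8 + 19 + 12 = 49.
G + S + C + U + W: effort 3 + 2 + 6 + 4 + 14 = 29 ≤ 34, user value 6 + 8 + 19 + 12 + 7 = 52.
G + S + M + C + U: effort 3 + 2 + 14 + 6 + 4 = 29 ≤ 34, user value 6 + 8 + 2 + 19 + 12 = 47.
Best is G, S, C, U, and W with total user value 52.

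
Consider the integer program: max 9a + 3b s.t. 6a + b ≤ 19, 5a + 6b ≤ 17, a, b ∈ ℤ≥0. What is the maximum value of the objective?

(a,b)=(3,0) is feasible, giving 27.
(a,b)=(2,1) is feasible, giving 21.
(a,b)=(2,0) is feasible, giving 18.
No feasible integer point exceeds 27.

27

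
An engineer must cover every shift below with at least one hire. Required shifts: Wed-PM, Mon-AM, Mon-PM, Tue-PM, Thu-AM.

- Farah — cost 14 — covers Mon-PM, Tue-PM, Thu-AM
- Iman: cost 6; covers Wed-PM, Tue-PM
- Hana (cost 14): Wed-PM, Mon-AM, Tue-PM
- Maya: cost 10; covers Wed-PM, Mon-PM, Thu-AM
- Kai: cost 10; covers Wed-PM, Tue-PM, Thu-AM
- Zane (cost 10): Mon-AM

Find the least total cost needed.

24

This is a weighted set-cover instance.
Choose Hana and Maya: together they cover Wed-PM, Mon-AM, Mon-PM, Tue-PM, Thu-AM — every shift.
Total cost: 14 + 10 = 24.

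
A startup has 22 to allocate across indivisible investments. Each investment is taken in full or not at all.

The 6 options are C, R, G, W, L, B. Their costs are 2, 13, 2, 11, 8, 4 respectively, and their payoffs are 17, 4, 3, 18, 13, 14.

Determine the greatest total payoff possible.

52

Allowing fractional choices, the relaxed optimum would be about 57.1, but investments are indivisible.
C + W + B: cost 2 + 11 + 4 = 17 ≤ 22, payoff 17 + 18 + 14 = 49.
C + G + W + B: cost 2 + 2 + 11 + 4 = 19 ≤ 22, payoff 17 + 3 + 18 + 14 = 52.
Best is C, G, W, and B with total payoff 52.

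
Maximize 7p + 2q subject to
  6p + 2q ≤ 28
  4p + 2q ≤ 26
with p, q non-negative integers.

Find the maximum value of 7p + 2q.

Relaxing integrality, the LP optimum is 32.67 at (p,q) = (4.67, 0), which is not an integer point.
(p,q)=(4,2): 6·4+2·2=28≤28, 4·4+2·2=20≤26, objective 32.
(p,q)=(4,1): 6·4+2·1=26≤28, 4·4+2·1=18≤26, objective 30.
No feasible integer point exceeds 32.

32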